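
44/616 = 1/14 ≈ 0.0714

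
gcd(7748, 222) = 2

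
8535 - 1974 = 6561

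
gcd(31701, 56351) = 1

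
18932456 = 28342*668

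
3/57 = 1/19 ≈ 0.0526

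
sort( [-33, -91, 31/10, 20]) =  [-91, -33, 31/10, 20]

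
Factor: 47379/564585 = 5^(-1)*7^(-1)*17^1*19^(-1)*283^(-1)*929^1 = 15793/188195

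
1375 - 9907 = -8532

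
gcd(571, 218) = 1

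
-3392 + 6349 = 2957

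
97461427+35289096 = 132750523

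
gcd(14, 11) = 1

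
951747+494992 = 1446739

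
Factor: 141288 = 2^3*3^1*7^1*29^2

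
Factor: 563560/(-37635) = -1*2^3*3^(-1)*13^(-1)*73^1 = -584/39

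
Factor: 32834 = 2^1*16417^1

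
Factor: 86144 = 2^7*673^1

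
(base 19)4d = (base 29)32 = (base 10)89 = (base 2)1011001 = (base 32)2p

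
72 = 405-333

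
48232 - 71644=-23412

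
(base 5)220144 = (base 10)7549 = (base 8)16575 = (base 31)7qg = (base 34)6i1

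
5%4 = 1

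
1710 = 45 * 38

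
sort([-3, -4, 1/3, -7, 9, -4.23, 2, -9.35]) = [-9.35, -7, -4.23, -4, -3, 1/3, 2, 9]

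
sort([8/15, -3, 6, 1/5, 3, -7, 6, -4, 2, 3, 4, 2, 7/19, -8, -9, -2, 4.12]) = [-9, -8, -7, -4, -3, -2, 1/5, 7/19, 8/15, 2, 2, 3, 3, 4, 4.12, 6, 6]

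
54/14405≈0.00375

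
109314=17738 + 91576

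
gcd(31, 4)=1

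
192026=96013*2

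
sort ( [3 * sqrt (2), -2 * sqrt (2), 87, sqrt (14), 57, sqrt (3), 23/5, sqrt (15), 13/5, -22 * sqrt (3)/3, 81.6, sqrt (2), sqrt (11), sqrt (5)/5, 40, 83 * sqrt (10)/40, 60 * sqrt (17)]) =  [-22 * sqrt (3)/3, -2 * sqrt (2), sqrt (5)/5, sqrt (2), sqrt (3), 13/5, sqrt (11), sqrt (14), sqrt (15), 3 * sqrt (2), 23/5, 83 * sqrt (10)/40, 40, 57, 81.6, 87, 60 * sqrt (17)]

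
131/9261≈0.0141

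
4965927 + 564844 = 5530771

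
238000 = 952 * 250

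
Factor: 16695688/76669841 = 2^3 * 89^1 * 131^1 * 179^1 * 76669841^(-1)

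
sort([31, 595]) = [31, 595]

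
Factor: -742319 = -1 * 673^1 * 1103^1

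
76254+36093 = 112347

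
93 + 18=111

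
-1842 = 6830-8672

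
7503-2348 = 5155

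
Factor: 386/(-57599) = -1*2^1*193^1*239^(-1)*241^(-1)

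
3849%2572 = 1277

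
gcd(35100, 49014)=18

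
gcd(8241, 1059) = 3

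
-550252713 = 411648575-961901288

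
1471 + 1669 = 3140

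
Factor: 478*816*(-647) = -1*2^5*3^1*17^1*239^1*647^1 = -252361056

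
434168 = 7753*56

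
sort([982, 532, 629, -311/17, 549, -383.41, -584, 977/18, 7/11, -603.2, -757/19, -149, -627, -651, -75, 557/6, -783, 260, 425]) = [-783, -651, -627, -603.2, -584, -383.41, -149, -75, -757/19, -311/17, 7/11, 977/18, 557/6, 260, 425, 532, 549, 629, 982]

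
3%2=1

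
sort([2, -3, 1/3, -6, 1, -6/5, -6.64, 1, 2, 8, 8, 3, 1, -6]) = [-6.64, -6, -6, -3, -6/5, 1/3, 1, 1, 1, 2, 2, 3, 8, 8]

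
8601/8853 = 2867/2951 ≈ 0.972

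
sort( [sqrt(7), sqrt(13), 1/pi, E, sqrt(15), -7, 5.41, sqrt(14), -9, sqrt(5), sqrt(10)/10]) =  [-9, -7, sqrt(10)/10, 1/pi, sqrt(5), sqrt(7), E, sqrt(13), sqrt(14), sqrt(15), 5.41]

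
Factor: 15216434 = 2^1*1303^1*5839^1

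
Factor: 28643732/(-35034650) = -1 * 2^1 * 5^(-2) * 7^(-1) * 13^1 * 31^(-1) * 3229^(-1) * 550841^1 = -14321866/17517325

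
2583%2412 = 171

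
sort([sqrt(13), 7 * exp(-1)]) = [7 * exp(-1), sqrt(13)]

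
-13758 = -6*2293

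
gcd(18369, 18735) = 3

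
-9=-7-2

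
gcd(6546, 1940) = 2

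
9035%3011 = 2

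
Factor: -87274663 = -1 * 7^1 * 12467809^1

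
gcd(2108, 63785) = 1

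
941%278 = 107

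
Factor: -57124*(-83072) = 2^9*11^1*59^1*14281^1 = 4745404928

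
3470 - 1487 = 1983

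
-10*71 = -710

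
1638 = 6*273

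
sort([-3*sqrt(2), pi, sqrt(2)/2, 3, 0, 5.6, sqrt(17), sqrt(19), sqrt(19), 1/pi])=[-3*sqrt(2), 0, 1/pi, sqrt(2)/2, 3, pi, sqrt(17), sqrt(19), sqrt(19), 5.6]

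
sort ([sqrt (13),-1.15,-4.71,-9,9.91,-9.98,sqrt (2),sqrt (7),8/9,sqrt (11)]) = [-9.98,-9,-4.71,-1.15,8/9,sqrt (2),sqrt (7),sqrt (11),sqrt (13),9.91]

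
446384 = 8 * 55798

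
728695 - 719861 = 8834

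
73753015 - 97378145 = -23625130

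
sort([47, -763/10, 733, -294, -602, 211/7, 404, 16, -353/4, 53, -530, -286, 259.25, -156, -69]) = [-602, -530, -294, -286, -156, -353/4, -763/10, -69, 16, 211/7, 47, 53, 259.25, 404, 733]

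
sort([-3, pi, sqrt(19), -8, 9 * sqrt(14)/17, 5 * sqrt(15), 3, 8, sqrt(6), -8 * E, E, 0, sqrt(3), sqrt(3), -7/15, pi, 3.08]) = [-8 * E, -8, -3, -7/15, 0, sqrt(3), sqrt(3), 9 * sqrt(14)/17, sqrt(6), E, 3, 3.08, pi, pi, sqrt(19), 8, 5 * sqrt(15)]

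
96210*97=9332370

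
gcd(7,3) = 1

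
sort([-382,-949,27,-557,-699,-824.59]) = [-949,-824.59,-699,-557,-382,27]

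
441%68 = 33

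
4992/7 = 713 + 1/7 ≈ 713.14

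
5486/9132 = 2743/4566 ≈ 0.601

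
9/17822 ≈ 0.000505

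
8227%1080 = 667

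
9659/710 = 13 + 429/710 ≈ 13.60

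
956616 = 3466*276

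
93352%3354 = 2794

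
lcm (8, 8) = 8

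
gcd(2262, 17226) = 174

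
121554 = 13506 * 9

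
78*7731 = 603018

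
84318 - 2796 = 81522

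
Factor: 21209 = 127^1*167^1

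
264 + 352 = 616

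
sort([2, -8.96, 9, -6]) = [-8.96, -6, 2, 9]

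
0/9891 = 0 = 0.00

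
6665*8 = 53320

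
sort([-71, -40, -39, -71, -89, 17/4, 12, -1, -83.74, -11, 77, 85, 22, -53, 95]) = [-89, -83.74, -71, -71, -53, -40, -39, -11, -1, 17/4, 12, 22, 77, 85, 95]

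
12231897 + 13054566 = 25286463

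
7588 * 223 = 1692124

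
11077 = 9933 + 1144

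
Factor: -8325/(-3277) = 3^2*5^2*29^(-1)*37^1*113^(-1)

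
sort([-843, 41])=[-843, 41]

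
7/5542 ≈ 0.00126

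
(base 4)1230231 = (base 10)6957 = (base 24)c1l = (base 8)15455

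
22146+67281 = 89427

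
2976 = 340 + 2636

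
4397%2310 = 2087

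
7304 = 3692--3612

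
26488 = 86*308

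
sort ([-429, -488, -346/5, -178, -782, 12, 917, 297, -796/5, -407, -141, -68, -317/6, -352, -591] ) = [-782, -591, -488, -429, -407, -352, -178, -796/5, -141, -346/5, -68, -317/6, 12, 297, 917] 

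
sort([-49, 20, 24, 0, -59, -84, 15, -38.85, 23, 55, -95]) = [-95, -84, -59, -49, -38.85, 0, 15, 20, 23, 24, 55]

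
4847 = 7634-2787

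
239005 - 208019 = 30986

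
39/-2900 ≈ -0.0134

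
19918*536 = 10676048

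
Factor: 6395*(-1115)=-1*5^2*223^1*1279^1=-7130425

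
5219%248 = 11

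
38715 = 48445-9730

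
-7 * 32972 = -230804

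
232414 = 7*33202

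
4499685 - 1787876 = 2711809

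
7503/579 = 2501/193 ≈ 12.96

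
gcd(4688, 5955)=1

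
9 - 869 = -860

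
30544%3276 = 1060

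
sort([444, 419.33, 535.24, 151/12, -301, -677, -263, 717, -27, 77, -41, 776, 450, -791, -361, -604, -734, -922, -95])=[-922, -791, -734, -677, -604, -361, -301, -263, -95, -41, -27, 151/12, 77, 419.33, 444, 450, 535.24, 717, 776]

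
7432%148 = 32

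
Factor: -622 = -1 * 2^1 * 311^1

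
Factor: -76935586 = -1*2^1*7^3*13^1*8627^1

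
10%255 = 10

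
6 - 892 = -886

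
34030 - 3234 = 30796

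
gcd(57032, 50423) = 1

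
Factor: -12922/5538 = -1 * 3^(-1) * 7^1 = -7/3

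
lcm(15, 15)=15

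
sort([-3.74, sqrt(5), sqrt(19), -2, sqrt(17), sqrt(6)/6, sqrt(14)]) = [-3.74, -2, sqrt(6)/6, sqrt(5), sqrt(14), sqrt(17), sqrt(19)]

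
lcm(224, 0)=0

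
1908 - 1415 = 493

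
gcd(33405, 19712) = 1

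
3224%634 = 54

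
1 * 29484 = 29484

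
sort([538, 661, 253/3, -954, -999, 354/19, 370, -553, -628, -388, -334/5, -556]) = [-999, -954, -628, -556, -553, -388, -334/5, 354/19, 253/3, 370, 538, 661]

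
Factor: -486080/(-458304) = 3^(-1) * 5^1 * 7^1 * 11^(-1) = 35/33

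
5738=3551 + 2187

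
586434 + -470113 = 116321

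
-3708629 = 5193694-8902323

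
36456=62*588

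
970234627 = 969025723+1208904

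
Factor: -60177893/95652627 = -1*3^(-1)*7^(-1)*929^(-1)*4903^(-1)*60177893^1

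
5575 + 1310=6885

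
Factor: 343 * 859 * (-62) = -1 * 2^1 * 7^3 * 31^1 * 859^1 = -18267494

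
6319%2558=1203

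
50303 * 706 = 35513918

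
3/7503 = 1/2501≈0.000400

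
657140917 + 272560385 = 929701302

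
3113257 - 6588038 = -3474781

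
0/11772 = 0 = 0.00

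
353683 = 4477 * 79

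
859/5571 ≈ 0.154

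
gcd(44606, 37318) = 2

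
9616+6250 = 15866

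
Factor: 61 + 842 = 3^1*7^1*43^1 = 903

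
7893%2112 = 1557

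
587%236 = 115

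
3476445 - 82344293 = -78867848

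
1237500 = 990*1250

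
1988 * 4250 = 8449000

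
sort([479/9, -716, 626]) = [-716, 479/9, 626]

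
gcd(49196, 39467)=1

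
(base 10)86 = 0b1010110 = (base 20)46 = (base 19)4a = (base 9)105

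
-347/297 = -1 - 50/297 ≈ -1.17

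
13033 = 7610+5423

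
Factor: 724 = 2^2*181^1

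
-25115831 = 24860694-49976525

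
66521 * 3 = 199563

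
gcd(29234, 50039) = 1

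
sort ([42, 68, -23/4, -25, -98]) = [-98, -25, -23/4, 42, 68]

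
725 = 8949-8224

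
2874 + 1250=4124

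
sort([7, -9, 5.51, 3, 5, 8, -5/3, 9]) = [-9, -5/3, 3, 5, 5.51, 7, 8, 9]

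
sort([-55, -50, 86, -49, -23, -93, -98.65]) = [-98.65, -93, -55, -50, -49, -23, 86]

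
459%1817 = 459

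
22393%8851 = 4691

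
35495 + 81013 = 116508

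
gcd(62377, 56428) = 1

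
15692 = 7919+7773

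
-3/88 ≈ -0.0341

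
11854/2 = 5927 = 5927.00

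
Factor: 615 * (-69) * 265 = -1 * 3^2 * 5^2 * 23^1 * 41^1 * 53^1 = -11245275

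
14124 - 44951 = -30827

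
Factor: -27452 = -1*2^2*6863^1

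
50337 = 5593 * 9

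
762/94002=127/15667 ≈ 0.00811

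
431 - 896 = -465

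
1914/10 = 191 + 2/5 = 191.40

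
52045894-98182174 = -46136280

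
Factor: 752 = 2^4*47^1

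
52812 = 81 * 652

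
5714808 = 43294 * 132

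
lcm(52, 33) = 1716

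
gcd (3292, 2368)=4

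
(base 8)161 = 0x71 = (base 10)113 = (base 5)423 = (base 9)135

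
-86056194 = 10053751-96109945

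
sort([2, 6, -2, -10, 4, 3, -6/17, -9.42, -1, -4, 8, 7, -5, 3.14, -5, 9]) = [-10, -9.42, -5, -5, -4, -2, -1, -6/17, 2, 3, 3.14, 4, 6, 7, 8, 9]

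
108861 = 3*36287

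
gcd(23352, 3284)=4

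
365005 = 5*73001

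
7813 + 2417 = 10230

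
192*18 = 3456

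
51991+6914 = 58905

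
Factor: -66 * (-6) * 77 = 2^2 * 3^2 * 7^1 * 11^2 = 30492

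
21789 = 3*7263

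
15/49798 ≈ 0.000301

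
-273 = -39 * 7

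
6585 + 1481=8066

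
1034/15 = 68 + 14/15 ≈ 68.93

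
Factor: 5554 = 2^1 * 2777^1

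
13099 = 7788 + 5311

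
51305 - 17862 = 33443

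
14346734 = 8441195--5905539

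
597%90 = 57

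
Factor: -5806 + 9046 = 2^3*3^4*5^1 = 3240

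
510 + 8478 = 8988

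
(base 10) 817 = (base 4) 30301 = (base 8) 1461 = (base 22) 1f3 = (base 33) op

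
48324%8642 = 5114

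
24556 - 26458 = -1902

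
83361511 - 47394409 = 35967102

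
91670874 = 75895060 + 15775814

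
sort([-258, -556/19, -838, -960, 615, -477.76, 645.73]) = [-960, -838, -477.76, -258, -556/19, 615, 645.73]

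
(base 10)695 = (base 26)10j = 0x2b7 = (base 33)l2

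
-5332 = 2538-7870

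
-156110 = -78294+-77816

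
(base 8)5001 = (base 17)8eb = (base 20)681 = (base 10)2561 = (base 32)2g1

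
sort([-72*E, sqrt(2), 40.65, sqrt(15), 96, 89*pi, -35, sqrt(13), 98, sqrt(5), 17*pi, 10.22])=[-72*E, -35, sqrt(2), sqrt(5), sqrt(13), sqrt(15), 10.22, 40.65, 17*pi, 96, 98, 89*pi]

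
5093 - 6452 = -1359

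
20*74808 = 1496160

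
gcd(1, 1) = 1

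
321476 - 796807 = -475331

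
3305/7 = 472 + 1/7 ≈ 472.14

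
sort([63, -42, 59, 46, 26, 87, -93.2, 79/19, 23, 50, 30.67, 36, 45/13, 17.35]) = [-93.2, -42, 45/13, 79/19, 17.35, 23, 26, 30.67, 36, 46, 50, 59, 63, 87]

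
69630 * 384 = 26737920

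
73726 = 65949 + 7777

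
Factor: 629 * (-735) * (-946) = 2^1 * 3^1 * 5^1 * 7^2 * 11^1 * 17^1 * 37^1 * 43^1 = 437349990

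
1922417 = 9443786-7521369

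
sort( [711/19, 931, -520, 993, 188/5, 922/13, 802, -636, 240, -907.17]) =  [-907.17, -636, -520, 711/19, 188/5, 922/13, 240, 802, 931, 993]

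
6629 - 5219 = 1410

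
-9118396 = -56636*161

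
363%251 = 112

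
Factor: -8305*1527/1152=-1*2^(-7)*3^(-1)*5^1*11^1*151^1*509^1=-4227245/384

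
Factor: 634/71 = 2^1*71^(-1)*317^1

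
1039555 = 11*94505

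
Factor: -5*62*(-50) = 2^2*5^3*31^1 = 15500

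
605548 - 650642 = -45094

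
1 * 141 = 141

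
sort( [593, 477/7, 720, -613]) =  [-613, 477/7, 593, 720]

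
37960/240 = 158 + 1/6≈158.17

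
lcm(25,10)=50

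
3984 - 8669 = -4685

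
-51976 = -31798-20178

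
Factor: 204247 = 29^1 * 7043^1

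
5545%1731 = 352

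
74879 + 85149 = 160028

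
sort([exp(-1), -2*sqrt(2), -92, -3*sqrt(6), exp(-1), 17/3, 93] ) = [-92, -3*sqrt(6), -2*sqrt(2), exp(-1), exp(-1), 17/3, 93] 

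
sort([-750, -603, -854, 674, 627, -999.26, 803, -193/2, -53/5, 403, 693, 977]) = [-999.26, -854, -750, -603, -193/2, -53/5, 403, 627, 674, 693, 803, 977]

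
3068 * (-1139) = -3494452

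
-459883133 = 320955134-780838267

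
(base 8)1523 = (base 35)ob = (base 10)851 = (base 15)3bb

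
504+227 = 731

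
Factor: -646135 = -1 * 5^1 * 7^1 * 18461^1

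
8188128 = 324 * 25272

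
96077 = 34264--61813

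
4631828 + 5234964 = 9866792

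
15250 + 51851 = 67101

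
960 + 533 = 1493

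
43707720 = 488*89565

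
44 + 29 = 73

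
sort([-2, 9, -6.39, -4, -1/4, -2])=[-6.39, -4, -2, -2, -1/4, 9]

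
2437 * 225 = 548325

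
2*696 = 1392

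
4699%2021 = 657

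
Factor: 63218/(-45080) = -1*2^(-2)*5^(-1)*7^(-2)*23^(-1)*73^1*433^1 = -31609/22540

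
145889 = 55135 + 90754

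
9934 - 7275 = 2659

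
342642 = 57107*6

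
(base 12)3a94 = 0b1101001010000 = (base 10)6736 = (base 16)1a50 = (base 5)203421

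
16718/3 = 5572 + 2/3 ≈ 5572.67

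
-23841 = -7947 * 3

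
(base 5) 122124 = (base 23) 8ii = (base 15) 15ae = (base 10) 4664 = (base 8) 11070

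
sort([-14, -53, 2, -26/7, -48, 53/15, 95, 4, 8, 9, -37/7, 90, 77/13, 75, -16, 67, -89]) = [-89, -53, -48, -16, -14, -37/7, -26/7, 2, 53/15, 4, 77/13, 8, 9, 67, 75, 90, 95]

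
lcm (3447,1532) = 13788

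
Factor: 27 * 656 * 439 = 2^4 * 3^3 * 41^1 * 439^1 = 7775568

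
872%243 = 143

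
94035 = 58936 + 35099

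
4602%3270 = 1332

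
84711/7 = 12101 + 4/7 ≈ 12101.57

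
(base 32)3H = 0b1110001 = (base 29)3Q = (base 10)113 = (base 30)3N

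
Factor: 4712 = 2^3*19^1*31^1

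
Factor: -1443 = -1*3^1*13^1*37^1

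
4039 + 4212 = 8251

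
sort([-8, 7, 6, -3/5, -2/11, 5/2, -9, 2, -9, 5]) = [-9, -9, -8, -3/5, -2/11, 2, 5/2, 5, 6, 7]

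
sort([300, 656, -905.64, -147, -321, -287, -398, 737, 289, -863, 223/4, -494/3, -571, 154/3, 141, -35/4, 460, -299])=[-905.64, -863, -571, -398, -321, -299, -287, -494/3, -147, -35/4, 154/3, 223/4, 141, 289, 300, 460, 656, 737]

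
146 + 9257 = 9403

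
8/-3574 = -4/1787 ≈ -0.00224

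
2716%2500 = 216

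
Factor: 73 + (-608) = -1 * 5^1 * 107^1 = -535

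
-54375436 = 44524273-98899709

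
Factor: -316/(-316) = 1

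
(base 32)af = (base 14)19d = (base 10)335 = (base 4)11033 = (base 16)14f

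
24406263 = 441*55343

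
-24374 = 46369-70743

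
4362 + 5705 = 10067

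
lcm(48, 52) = 624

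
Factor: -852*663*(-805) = 2^2*3^2*5^1*7^1*13^1*17^1*23^1*71^1 = 454725180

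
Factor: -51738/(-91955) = 2^1*3^1*5^(-1)*53^(-1)*347^(-1)*8623^1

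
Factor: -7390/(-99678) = 3^(-1) * 5^1 * 37^(-1) * 449^(-1) * 739^1 = 3695/49839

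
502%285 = 217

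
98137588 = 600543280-502405692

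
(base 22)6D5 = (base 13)15BA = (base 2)110001111011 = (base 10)3195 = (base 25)52K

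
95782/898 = 106 + 297/449 ≈ 106.66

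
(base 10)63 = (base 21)30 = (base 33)1u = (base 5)223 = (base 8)77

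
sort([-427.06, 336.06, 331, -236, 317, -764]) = [-764, -427.06, -236, 317, 331, 336.06]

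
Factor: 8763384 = 2^3*3^1*7^1*52163^1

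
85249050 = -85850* (-993)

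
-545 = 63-608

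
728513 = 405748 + 322765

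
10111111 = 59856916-49745805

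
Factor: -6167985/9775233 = -1*3^(-1)*5^1*13^(-1)*29^(-1)*43^(-1)*67^(-1)*283^1*1453^1 = -2055995/3258411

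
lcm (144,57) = 2736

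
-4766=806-5572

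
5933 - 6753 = -820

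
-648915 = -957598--308683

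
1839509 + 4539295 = 6378804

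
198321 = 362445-164124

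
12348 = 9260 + 3088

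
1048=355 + 693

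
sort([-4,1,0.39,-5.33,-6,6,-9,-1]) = [-9,-6,-5.33,-4,-1,0.39,1,6]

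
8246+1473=9719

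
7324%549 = 187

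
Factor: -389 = -1 * 389^1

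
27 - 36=-9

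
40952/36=10238/9≈1137.56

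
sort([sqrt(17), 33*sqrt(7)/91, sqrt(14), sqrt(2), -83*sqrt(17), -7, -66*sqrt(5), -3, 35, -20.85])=[-83*sqrt(17), -66*sqrt(5), -20.85, -7, -3, 33*sqrt(7)/91, sqrt(2), sqrt(14), sqrt(17), 35]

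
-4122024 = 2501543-6623567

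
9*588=5292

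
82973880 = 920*90189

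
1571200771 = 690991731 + 880209040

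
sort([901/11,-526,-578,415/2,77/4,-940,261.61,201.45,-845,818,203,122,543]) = [-940,-845,-578,-526,77/4,901/11,122,201.45,203,415/2,261.61,543,818]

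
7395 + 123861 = 131256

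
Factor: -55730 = -1*2^1*5^1*5573^1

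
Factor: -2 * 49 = -1 * 2^1 * 7^2 = -98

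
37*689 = 25493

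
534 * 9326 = 4980084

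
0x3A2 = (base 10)930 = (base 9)1243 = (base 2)1110100010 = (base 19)2AI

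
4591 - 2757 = 1834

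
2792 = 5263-2471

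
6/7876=3/3938 ≈ 0.000762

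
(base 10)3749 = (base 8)7245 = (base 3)12010212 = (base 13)1925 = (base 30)44t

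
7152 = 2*3576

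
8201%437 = 335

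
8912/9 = 990 + 2/9 ≈ 990.22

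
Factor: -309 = -1 * 3^1 * 103^1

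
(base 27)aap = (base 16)1da1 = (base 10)7585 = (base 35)66p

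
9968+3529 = 13497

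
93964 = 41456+52508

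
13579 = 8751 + 4828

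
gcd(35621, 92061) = 1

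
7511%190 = 101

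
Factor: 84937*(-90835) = -1*5^1*37^1*157^1*491^1*541^1 = -7715252395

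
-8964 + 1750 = -7214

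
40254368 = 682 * 59024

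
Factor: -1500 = -1*2^2*3^1*5^3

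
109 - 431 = -322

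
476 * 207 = 98532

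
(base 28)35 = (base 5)324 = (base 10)89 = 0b1011001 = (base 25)3e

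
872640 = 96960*9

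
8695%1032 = 439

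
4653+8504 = 13157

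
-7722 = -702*11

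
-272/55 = -4-52/55 ≈ -4.95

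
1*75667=75667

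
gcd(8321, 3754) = 1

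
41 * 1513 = 62033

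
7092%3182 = 728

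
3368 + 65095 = 68463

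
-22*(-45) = 990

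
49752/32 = 6219/4 = 1554.75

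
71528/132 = 17882/33 ≈ 541.88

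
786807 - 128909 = 657898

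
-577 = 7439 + -8016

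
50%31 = 19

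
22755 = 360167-337412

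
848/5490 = 424/2745 ≈ 0.154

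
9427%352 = 275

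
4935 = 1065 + 3870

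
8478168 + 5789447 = 14267615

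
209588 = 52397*4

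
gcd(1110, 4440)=1110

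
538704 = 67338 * 8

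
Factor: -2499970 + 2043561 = -1 * 456409^1 = -456409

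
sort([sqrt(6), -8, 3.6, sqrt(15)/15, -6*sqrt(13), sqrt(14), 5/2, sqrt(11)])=[-6*sqrt(13), -8, sqrt(15)/15, sqrt(6), 5/2, sqrt(11), 3.6, sqrt(14)]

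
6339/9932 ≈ 0.638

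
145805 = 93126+52679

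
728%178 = 16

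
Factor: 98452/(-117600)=-1*2^(-3)*3^(-1)*5^(-2)*7^(-2)*151^1*163^1=-24613/29400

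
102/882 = 17/147 ≈ 0.116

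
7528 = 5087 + 2441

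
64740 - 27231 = 37509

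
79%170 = 79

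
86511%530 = 121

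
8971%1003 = 947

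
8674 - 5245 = 3429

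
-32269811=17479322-49749133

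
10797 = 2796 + 8001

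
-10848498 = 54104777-64953275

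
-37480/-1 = 37480 = 37480.00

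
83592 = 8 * 10449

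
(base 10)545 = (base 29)in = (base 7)1406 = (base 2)1000100001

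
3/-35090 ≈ -0.0000855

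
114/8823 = 38/2941 ≈ 0.0129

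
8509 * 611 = 5198999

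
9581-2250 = 7331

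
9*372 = 3348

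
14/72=7/36 ≈ 0.194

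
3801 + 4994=8795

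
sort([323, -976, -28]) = [-976, -28, 323]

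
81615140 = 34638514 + 46976626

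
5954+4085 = 10039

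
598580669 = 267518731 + 331061938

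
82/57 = 1 + 25/57 ≈ 1.44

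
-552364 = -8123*68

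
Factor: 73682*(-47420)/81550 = -1*2^2*5^(-1)*19^1*233^(-1)*277^1*2371^1 = -49914292/1165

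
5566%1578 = 832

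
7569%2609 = 2351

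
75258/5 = 15051 + 3/5 = 15051.60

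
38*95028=3611064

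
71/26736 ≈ 0.00266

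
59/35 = 1+24/35 ≈ 1.69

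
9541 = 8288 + 1253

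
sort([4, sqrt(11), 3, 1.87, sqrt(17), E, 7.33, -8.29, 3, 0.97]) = [-8.29, 0.97, 1.87, E, 3, 3, sqrt(11), 4, sqrt(17), 7.33]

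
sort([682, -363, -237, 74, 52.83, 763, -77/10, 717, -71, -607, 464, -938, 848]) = [-938, -607, -363, -237, -71, -77/10, 52.83, 74, 464, 682, 717, 763, 848]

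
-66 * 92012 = -6072792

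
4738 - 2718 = 2020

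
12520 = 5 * 2504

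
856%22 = 20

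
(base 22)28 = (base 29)1n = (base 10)52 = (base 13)40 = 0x34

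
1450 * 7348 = 10654600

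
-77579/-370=209 + 249/370 ≈ 209.67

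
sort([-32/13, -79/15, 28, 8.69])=[-79/15, -32/13, 8.69, 28]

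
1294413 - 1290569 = 3844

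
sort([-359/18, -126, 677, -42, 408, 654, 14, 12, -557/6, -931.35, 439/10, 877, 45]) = [-931.35, -126, -557/6, -42, -359/18, 12, 14, 439/10, 45, 408, 654, 677, 877]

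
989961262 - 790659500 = 199301762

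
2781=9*309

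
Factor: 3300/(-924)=-1 * 5^2 * 7^(-1)=-25/7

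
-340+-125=-465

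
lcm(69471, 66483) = 6182919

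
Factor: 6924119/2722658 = 2^(-1)*257^(-1)*5297^(-1)*6924119^1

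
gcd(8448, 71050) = 2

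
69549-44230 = 25319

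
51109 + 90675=141784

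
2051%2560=2051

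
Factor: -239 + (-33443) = -1*2^1*11^1*1531^1 = -33682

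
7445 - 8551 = -1106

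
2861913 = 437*6549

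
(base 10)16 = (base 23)g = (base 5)31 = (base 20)g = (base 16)10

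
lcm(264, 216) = 2376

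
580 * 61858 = 35877640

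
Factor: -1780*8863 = -1*2^2*5^1*89^1*8863^1 = -15776140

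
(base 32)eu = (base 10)478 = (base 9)581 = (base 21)11g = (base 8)736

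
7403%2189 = 836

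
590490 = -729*(-810)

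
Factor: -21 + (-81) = -1*2^1*3^1*17^1 = -102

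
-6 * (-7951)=47706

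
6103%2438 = 1227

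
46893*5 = 234465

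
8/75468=2/18867 ≈ 0.000106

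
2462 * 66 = 162492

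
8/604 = 2/151 ≈ 0.0132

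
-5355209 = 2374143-7729352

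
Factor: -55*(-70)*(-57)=-1*2^1*3^1*5^2*7^1*11^1*19^1=-219450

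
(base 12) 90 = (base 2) 1101100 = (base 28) 3o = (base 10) 108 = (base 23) 4g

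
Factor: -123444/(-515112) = 2^(-1) * 3^4 * 13^(-2) = 81/338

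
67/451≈0.149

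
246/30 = 8 + 1/5 = 8.20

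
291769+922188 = 1213957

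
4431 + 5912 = 10343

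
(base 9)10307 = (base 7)25600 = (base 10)6811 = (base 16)1a9b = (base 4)1222123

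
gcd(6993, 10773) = 189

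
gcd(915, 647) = 1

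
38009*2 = 76018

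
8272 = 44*188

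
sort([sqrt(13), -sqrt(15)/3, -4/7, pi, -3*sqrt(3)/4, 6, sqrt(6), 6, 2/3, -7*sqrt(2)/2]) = [-7*sqrt(2)/2, -3*sqrt(3)/4, -sqrt(15)/3, -4/7, 2/3, sqrt(6), pi, sqrt(13), 6, 6]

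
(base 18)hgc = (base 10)5808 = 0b1011010110000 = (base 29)6q8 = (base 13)284a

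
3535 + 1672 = 5207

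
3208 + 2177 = 5385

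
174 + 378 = 552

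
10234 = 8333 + 1901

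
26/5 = 5+1/5 = 5.20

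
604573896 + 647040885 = 1251614781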